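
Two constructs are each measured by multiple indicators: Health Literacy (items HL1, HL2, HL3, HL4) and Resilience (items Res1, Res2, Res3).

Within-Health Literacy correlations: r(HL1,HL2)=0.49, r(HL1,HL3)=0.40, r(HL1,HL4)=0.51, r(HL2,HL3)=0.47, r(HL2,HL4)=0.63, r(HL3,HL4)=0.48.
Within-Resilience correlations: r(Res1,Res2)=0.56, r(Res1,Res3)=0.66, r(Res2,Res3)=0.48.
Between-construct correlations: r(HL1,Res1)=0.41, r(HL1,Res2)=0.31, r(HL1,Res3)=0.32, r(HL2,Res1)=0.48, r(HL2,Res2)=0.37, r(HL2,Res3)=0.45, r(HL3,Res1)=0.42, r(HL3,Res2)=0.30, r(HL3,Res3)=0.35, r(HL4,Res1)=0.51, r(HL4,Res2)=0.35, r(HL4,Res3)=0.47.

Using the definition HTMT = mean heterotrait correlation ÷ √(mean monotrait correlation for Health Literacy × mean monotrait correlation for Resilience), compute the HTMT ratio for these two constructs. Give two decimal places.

Between-construct mean = 4.74/12 = 0.3950.
Mean within-HL = 2.98/6 = 0.4967; mean within-Res = 1.70/3 = 0.5667.
Geometric mean = √(0.4967 × 0.5667) = 0.5305.
HTMT = 0.3950 / 0.5305 = 0.74.

0.74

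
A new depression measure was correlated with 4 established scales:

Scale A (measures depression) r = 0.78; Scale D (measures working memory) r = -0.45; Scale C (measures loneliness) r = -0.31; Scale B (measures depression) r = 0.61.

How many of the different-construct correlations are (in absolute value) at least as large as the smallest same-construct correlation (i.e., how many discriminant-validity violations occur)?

Convergent (same construct = depression): Scale A, Scale B.
Smallest convergent = 0.61. Discriminant |r|: 0.45, 0.31; count ≥ 0.61 → 0.

0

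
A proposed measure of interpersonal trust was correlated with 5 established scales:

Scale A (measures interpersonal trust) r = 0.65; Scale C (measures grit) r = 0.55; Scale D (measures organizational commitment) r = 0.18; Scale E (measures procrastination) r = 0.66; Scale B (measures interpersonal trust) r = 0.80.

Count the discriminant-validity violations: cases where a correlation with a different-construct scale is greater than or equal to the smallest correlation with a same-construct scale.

1

Convergent (same construct = interpersonal trust): Scale A, Scale B.
Smallest convergent = 0.65. Discriminant values: 0.55, 0.18, 0.66; count ≥ 0.65 → 1.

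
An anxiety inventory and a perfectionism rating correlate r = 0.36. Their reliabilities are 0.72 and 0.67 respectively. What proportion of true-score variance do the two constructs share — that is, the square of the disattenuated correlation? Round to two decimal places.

0.27

Disattenuated r = 0.36 / √(0.72 × 0.67) = 0.36 / 0.6946 = 0.5183.
Shared true-score variance = 0.5183² = 0.2686 ≈ 0.27.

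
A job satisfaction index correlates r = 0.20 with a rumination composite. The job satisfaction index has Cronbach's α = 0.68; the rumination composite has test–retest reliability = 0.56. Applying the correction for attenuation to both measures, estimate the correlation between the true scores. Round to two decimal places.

r_true = r_obs / √(r_xx · r_yy) = 0.20 / √(0.68 × 0.56) = 0.20 / √0.3808 = 0.20 / 0.6171 ≈ 0.32.

0.32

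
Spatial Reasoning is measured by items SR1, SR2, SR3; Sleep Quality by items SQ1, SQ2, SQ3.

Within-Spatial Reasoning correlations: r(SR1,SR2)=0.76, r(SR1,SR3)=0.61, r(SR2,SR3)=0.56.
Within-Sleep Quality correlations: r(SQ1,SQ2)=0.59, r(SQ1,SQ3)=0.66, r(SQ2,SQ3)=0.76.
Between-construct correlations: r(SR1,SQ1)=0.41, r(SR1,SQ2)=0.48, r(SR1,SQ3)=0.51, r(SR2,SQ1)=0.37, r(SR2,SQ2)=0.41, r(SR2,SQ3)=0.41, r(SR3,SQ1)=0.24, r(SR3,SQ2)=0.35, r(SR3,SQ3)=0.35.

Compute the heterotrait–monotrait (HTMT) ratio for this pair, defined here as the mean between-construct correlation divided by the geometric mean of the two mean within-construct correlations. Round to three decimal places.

Mean heterotrait r = 3.53/9 = 0.3922.
Mean within-SR = 1.93/3 = 0.6433; mean within-SQ = 2.01/3 = 0.6700.
Geometric mean = √(0.6433 × 0.6700) = 0.6565.
HTMT = 0.3922 / 0.6565 = 0.597.

0.597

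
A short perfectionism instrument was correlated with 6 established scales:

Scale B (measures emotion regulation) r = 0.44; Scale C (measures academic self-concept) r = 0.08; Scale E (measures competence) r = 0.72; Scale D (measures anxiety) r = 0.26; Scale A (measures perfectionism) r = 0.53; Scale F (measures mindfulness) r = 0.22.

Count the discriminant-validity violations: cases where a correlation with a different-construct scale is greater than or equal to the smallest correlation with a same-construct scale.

1

Convergent (same construct = perfectionism): Scale A.
Smallest convergent = 0.53. Discriminant values: 0.44, 0.08, 0.72, 0.26, 0.22; count ≥ 0.53 → 1.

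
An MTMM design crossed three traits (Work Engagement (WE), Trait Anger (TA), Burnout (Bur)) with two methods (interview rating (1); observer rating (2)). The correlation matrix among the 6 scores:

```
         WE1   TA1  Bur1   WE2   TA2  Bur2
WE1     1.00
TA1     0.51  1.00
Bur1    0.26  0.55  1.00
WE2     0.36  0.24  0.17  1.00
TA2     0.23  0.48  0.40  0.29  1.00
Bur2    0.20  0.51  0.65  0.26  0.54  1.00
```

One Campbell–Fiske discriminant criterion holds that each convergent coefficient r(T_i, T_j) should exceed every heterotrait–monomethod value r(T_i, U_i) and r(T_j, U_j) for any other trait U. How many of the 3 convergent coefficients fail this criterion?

Each convergent coefficient versus the relevant comparison correlations:
WE (methods 1·2): 0.36 vs {0.51, 0.29, 0.26, 0.26} → fail.
TA (methods 1·2): 0.48 vs {0.51, 0.29, 0.55, 0.54} → fail.
Bur (methods 1·2): 0.65 vs {0.26, 0.26, 0.55, 0.54} → pass.
2 of 3 fail.

2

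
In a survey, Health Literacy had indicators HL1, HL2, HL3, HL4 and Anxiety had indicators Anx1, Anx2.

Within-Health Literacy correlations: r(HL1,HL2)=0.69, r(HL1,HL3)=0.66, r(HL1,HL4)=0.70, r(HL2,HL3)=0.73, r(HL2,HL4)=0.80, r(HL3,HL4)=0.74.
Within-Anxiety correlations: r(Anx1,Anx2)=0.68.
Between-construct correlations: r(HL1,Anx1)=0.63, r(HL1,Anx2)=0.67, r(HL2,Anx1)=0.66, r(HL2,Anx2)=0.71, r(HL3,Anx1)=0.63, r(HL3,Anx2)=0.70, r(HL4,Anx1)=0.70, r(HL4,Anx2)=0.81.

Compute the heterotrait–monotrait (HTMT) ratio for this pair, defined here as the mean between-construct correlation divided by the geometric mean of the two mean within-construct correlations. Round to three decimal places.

0.984

Mean heterotrait r = 5.51/8 = 0.6888.
Mean within-HL = 4.32/6 = 0.7200; mean within-Anx = 0.68/1 = 0.6800.
Geometric mean = √(0.7200 × 0.6800) = 0.6997.
HTMT = 0.6888 / 0.6997 = 0.984.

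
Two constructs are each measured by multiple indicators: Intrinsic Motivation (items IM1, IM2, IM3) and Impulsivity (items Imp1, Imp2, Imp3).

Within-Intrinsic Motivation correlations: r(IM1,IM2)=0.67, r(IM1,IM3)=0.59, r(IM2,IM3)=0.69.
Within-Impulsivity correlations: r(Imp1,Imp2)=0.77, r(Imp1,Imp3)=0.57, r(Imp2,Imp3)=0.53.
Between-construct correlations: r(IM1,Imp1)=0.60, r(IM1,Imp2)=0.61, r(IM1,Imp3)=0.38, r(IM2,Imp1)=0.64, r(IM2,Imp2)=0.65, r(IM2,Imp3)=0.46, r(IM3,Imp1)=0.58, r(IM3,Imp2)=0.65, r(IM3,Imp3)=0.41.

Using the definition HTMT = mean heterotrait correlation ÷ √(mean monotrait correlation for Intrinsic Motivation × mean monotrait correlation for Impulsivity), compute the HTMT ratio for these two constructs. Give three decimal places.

0.869

Mean between = 4.98/9 = 0.5533.
Mean within-IM = 1.95/3 = 0.6500; mean within-Imp = 1.87/3 = 0.6233.
Geometric mean = √(0.6500 × 0.6233) = 0.6365.
HTMT = 0.5533 / 0.6365 = 0.869.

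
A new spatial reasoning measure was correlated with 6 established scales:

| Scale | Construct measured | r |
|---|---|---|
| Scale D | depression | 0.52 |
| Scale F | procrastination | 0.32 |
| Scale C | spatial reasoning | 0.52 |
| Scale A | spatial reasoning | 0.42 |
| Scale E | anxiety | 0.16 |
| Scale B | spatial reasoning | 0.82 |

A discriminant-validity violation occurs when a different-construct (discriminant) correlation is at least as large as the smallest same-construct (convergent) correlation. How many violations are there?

Convergent (same construct = spatial reasoning): Scale C, Scale A, Scale B.
Smallest convergent = 0.42. Discriminant values: 0.52, 0.32, 0.16; count ≥ 0.42 → 1.

1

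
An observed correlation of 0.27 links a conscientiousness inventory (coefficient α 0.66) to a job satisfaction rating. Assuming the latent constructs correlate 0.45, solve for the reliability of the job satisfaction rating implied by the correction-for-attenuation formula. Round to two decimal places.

0.55

r_true = r_obs / √(r_xx · r_yy) ⇒ 0.45 = 0.27 / √(0.66 · r_yy).
√(0.66 · r_yy) = 0.27 / 0.45 = 0.6000; 0.66 · r_yy = 0.3600; r_yy = 0.3600 / 0.66 ≈ 0.55.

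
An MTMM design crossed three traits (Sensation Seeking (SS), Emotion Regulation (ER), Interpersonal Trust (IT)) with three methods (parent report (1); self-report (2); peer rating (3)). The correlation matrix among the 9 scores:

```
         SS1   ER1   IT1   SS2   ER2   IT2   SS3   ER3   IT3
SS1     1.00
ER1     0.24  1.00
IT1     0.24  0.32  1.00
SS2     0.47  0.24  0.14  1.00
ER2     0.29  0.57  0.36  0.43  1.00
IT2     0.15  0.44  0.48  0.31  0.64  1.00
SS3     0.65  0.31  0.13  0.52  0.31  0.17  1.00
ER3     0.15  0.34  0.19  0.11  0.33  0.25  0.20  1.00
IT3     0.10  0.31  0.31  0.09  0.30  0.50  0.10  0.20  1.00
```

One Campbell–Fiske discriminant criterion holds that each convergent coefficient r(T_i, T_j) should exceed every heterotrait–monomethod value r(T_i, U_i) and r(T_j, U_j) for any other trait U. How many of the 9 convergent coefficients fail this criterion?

Convergent coefficients and their comparison sets:
SS (methods 1·2): 0.47 vs {0.24, 0.43, 0.24, 0.31} → pass.
SS (methods 1·3): 0.65 vs {0.24, 0.20, 0.24, 0.10} → pass.
SS (methods 2·3): 0.52 vs {0.43, 0.20, 0.31, 0.10} → pass.
ER (methods 1·2): 0.57 vs {0.24, 0.43, 0.32, 0.64} → fail.
ER (methods 1·3): 0.34 vs {0.24, 0.20, 0.32, 0.20} → pass.
ER (methods 2·3): 0.33 vs {0.43, 0.20, 0.64, 0.20} → fail.
IT (methods 1·2): 0.48 vs {0.24, 0.31, 0.32, 0.64} → fail.
IT (methods 1·3): 0.31 vs {0.24, 0.10, 0.32, 0.20} → fail.
IT (methods 2·3): 0.50 vs {0.31, 0.10, 0.64, 0.20} → fail.
5 of 9 fail.

5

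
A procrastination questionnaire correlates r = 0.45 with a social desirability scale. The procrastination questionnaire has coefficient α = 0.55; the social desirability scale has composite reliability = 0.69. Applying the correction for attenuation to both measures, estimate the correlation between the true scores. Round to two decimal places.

0.73

r_true = r_obs / √(r_xx · r_yy) = 0.45 / √(0.55 × 0.69) = 0.45 / √0.3795 = 0.45 / 0.6160 ≈ 0.73.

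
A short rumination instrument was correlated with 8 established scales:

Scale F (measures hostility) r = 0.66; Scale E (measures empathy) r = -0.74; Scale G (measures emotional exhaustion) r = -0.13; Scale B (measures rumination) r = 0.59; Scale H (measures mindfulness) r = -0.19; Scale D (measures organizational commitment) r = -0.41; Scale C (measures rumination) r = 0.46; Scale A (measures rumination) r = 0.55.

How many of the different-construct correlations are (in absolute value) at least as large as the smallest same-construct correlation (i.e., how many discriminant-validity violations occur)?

2

Convergent (same construct = rumination): Scale B, Scale C, Scale A.
Smallest convergent = 0.46. Discriminant |r|: 0.66, 0.74, 0.13, 0.19, 0.41; count ≥ 0.46 → 2.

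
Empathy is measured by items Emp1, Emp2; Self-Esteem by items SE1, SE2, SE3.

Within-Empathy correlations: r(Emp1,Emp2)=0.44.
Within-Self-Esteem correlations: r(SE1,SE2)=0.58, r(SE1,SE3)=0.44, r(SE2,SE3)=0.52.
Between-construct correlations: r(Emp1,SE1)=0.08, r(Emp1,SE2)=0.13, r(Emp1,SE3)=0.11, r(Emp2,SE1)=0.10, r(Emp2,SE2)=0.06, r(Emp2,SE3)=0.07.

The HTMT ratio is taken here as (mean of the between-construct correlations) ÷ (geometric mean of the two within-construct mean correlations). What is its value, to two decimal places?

Mean heterotrait r = 0.55/6 = 0.0917.
Mean within-Emp = 0.44/1 = 0.4400; mean within-SE = 1.54/3 = 0.5133.
Geometric mean = √(0.4400 × 0.5133) = 0.4752.
HTMT = 0.0917 / 0.4752 = 0.19.

0.19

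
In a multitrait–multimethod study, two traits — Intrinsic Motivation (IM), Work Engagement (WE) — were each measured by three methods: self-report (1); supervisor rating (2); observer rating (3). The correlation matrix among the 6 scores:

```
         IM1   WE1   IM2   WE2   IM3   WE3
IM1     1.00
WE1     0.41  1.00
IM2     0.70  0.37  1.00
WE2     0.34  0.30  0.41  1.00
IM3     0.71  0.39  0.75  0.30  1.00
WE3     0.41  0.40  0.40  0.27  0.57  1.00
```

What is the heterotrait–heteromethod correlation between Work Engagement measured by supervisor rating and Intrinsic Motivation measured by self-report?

0.34

Different traits and methods: r(WE2, IM1) = 0.34.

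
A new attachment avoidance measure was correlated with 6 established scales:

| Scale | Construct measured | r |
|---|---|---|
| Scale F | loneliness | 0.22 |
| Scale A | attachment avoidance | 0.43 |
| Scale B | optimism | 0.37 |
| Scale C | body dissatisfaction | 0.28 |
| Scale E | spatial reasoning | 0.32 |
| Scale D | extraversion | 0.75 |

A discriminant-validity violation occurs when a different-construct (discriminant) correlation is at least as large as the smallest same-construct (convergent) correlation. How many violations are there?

Convergent (same construct = attachment avoidance): Scale A.
Smallest convergent = 0.43. Discriminant values: 0.22, 0.37, 0.28, 0.32, 0.75; count ≥ 0.43 → 1.

1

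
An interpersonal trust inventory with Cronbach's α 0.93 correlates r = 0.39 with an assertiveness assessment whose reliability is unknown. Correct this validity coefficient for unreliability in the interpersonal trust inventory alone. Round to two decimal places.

0.40

Single correction: r_c = r_obs / √r_xx = 0.39 / √0.93 = 0.39 / 0.9644 ≈ 0.40.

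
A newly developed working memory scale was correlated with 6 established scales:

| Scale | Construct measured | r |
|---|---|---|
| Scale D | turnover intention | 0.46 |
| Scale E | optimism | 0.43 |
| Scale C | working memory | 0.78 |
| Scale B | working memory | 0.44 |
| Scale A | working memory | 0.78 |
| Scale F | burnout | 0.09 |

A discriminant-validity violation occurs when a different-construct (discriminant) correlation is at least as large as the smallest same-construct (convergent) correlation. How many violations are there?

Convergent (same construct = working memory): Scale C, Scale B, Scale A.
Smallest convergent = 0.44. Discriminant values: 0.46, 0.43, 0.09; count ≥ 0.44 → 1.

1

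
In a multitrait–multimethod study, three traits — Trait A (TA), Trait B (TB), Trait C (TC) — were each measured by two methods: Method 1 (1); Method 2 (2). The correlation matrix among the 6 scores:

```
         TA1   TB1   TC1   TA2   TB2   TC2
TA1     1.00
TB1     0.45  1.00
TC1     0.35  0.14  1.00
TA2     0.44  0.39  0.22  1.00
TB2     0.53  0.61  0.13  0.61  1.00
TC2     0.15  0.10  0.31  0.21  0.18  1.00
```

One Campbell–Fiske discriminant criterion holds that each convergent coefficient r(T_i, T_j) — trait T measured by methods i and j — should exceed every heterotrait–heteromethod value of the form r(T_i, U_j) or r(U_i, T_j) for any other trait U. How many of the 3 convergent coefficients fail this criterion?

1

Each convergent coefficient versus the relevant comparison correlations:
TA (methods 1·2): 0.44 vs {0.53, 0.39, 0.15, 0.22} → fail.
TB (methods 1·2): 0.61 vs {0.39, 0.53, 0.10, 0.13} → pass.
TC (methods 1·2): 0.31 vs {0.22, 0.15, 0.13, 0.10} → pass.
1 of 3 fail.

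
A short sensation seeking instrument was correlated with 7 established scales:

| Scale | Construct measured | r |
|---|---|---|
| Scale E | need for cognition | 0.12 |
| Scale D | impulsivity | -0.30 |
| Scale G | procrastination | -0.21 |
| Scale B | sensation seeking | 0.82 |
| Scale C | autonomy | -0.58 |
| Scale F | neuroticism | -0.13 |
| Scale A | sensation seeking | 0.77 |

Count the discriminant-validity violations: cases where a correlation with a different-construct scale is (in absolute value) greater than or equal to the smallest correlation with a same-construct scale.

Convergent (same construct = sensation seeking): Scale B, Scale A.
Smallest convergent = 0.77. Discriminant |r|: 0.12, 0.30, 0.21, 0.58, 0.13; count ≥ 0.77 → 0.

0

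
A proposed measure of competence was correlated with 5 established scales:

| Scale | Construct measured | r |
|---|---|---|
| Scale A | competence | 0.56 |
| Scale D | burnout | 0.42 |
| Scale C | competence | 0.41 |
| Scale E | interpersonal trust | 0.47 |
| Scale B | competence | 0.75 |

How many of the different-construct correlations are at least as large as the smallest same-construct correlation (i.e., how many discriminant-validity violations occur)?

Convergent (same construct = competence): Scale A, Scale C, Scale B.
Smallest convergent = 0.41. Discriminant values: 0.42, 0.47; count ≥ 0.41 → 2.

2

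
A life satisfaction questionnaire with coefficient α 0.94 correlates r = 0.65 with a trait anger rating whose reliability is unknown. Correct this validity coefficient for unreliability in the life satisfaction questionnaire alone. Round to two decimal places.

0.67

Single correction: r_c = r_obs / √r_xx = 0.65 / √0.94 = 0.65 / 0.9695 ≈ 0.67.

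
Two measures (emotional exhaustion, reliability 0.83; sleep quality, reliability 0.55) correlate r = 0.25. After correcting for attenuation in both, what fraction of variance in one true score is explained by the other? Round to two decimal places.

0.14

Disattenuated r = 0.25 / √(0.83 × 0.55) = 0.25 / 0.6756 = 0.3700.
Shared true-score variance = 0.3700² = 0.1369 ≈ 0.14.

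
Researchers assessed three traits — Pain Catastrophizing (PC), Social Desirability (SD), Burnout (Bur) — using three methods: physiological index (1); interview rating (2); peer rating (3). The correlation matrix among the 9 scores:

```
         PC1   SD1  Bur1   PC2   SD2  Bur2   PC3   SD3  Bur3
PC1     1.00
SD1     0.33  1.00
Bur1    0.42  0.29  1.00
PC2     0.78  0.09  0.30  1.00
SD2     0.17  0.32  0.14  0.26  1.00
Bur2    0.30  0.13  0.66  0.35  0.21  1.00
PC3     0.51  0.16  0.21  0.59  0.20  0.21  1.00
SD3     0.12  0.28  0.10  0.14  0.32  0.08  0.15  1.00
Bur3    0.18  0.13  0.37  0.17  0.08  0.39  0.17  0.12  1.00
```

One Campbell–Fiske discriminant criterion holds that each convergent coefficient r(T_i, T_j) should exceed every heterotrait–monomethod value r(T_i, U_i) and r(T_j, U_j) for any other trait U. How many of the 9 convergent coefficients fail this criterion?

3

Convergent coefficients and their comparison sets:
PC (methods 1·2): 0.78 vs {0.33, 0.26, 0.42, 0.35} → pass.
PC (methods 1·3): 0.51 vs {0.33, 0.15, 0.42, 0.17} → pass.
PC (methods 2·3): 0.59 vs {0.26, 0.15, 0.35, 0.17} → pass.
SD (methods 1·2): 0.32 vs {0.33, 0.26, 0.29, 0.21} → fail.
SD (methods 1·3): 0.28 vs {0.33, 0.15, 0.29, 0.12} → fail.
SD (methods 2·3): 0.32 vs {0.26, 0.15, 0.21, 0.12} → pass.
Bur (methods 1·2): 0.66 vs {0.42, 0.35, 0.29, 0.21} → pass.
Bur (methods 1·3): 0.37 vs {0.42, 0.17, 0.29, 0.12} → fail.
Bur (methods 2·3): 0.39 vs {0.35, 0.17, 0.21, 0.12} → pass.
3 of 9 fail.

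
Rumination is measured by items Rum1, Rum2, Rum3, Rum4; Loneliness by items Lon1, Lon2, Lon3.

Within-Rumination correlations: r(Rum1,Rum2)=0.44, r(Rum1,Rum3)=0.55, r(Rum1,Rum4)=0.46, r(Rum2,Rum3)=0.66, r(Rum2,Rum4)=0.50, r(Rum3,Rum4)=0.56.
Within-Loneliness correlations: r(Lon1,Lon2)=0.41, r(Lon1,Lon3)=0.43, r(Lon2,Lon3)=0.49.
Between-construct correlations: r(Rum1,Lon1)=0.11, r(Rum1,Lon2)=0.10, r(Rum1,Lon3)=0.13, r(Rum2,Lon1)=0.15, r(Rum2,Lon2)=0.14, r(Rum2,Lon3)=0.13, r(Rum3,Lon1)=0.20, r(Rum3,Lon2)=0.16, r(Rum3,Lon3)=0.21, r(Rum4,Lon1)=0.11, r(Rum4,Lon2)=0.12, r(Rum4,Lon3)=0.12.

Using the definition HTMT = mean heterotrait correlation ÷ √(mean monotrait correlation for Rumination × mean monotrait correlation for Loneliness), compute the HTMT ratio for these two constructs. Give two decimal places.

Mean between = 1.68/12 = 0.1400.
Mean within-Rum = 3.17/6 = 0.5283; mean within-Lon = 1.33/3 = 0.4433.
Geometric mean = √(0.5283 × 0.4433) = 0.4839.
HTMT = 0.1400 / 0.4839 = 0.29.

0.29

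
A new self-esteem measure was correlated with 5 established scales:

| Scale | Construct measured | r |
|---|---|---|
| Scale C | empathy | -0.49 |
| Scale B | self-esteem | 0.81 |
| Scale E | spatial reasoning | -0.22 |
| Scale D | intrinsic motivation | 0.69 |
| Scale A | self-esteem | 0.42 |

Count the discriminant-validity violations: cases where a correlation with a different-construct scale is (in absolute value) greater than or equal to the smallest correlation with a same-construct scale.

Convergent (same construct = self-esteem): Scale B, Scale A.
Smallest convergent = 0.42. Discriminant |r|: 0.49, 0.22, 0.69; count ≥ 0.42 → 2.

2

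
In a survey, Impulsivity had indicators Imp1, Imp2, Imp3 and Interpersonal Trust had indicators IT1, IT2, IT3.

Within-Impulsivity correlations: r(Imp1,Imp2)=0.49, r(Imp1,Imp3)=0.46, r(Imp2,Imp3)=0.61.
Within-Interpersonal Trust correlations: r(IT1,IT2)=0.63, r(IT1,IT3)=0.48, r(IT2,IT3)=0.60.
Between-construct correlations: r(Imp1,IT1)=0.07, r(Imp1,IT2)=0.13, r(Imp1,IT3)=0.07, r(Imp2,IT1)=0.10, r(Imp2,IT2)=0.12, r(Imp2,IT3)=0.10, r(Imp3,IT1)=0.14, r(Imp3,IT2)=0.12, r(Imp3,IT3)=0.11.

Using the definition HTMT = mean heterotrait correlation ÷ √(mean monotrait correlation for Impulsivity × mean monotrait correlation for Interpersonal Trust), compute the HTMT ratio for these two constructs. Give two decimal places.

Mean between = 0.96/9 = 0.1067.
Mean within-Imp = 1.56/3 = 0.5200; mean within-IT = 1.71/3 = 0.5700.
Geometric mean = √(0.5200 × 0.5700) = 0.5444.
HTMT = 0.1067 / 0.5444 = 0.20.

0.20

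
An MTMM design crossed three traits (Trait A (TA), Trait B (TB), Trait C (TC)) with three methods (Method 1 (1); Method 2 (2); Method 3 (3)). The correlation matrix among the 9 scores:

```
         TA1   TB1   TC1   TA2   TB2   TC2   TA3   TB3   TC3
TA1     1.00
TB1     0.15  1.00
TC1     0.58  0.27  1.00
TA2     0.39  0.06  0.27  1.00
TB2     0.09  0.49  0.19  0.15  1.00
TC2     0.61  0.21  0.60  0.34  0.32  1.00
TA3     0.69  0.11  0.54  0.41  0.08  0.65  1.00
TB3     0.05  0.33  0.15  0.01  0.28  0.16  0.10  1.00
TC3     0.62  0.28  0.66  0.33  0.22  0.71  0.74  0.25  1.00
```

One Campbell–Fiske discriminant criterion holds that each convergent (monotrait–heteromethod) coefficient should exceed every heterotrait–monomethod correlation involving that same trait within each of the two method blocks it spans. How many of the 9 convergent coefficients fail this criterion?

6

Each convergent coefficient versus the relevant comparison correlations:
TA (methods 1·2): 0.39 vs {0.15, 0.15, 0.58, 0.34} → fail.
TA (methods 1·3): 0.69 vs {0.15, 0.10, 0.58, 0.74} → fail.
TA (methods 2·3): 0.41 vs {0.15, 0.10, 0.34, 0.74} → fail.
TB (methods 1·2): 0.49 vs {0.15, 0.15, 0.27, 0.32} → pass.
TB (methods 1·3): 0.33 vs {0.15, 0.10, 0.27, 0.25} → pass.
TB (methods 2·3): 0.28 vs {0.15, 0.10, 0.32, 0.25} → fail.
TC (methods 1·2): 0.60 vs {0.58, 0.34, 0.27, 0.32} → pass.
TC (methods 1·3): 0.66 vs {0.58, 0.74, 0.27, 0.25} → fail.
TC (methods 2·3): 0.71 vs {0.34, 0.74, 0.32, 0.25} → fail.
6 of 9 fail.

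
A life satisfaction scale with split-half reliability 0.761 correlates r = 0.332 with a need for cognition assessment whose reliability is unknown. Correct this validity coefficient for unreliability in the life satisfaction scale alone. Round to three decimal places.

0.381

Single correction: r_c = r_obs / √r_xx = 0.332 / √0.761 = 0.332 / 0.8724 ≈ 0.381.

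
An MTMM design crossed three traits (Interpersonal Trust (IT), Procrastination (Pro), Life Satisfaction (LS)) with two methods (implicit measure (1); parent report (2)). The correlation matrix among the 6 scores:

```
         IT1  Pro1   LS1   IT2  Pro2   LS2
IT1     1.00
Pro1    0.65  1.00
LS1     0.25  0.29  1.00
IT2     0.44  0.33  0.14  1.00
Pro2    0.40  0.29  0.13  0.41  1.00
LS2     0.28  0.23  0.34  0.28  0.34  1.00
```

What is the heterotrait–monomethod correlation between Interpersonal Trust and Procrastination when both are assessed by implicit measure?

Different traits, same method: r(IT1, Pro1) = 0.65.

0.65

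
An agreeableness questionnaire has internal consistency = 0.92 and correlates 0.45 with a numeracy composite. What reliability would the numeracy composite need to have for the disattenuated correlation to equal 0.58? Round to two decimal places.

r_true = r_obs / √(r_xx · r_yy) ⇒ 0.58 = 0.45 / √(0.92 · r_yy).
√(0.92 · r_yy) = 0.45 / 0.58 = 0.7759; 0.92 · r_yy = 0.6020; r_yy = 0.6020 / 0.92 ≈ 0.65.

0.65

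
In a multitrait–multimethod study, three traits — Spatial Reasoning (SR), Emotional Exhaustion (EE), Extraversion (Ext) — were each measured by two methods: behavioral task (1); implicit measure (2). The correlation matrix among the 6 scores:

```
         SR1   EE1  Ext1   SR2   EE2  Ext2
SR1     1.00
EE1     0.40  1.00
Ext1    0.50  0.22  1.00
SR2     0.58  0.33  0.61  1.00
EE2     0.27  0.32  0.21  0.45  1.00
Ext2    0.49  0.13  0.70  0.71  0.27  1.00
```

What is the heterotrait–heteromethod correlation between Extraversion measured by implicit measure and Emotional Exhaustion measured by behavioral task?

0.13

Different traits and methods: r(Ext2, EE1) = 0.13.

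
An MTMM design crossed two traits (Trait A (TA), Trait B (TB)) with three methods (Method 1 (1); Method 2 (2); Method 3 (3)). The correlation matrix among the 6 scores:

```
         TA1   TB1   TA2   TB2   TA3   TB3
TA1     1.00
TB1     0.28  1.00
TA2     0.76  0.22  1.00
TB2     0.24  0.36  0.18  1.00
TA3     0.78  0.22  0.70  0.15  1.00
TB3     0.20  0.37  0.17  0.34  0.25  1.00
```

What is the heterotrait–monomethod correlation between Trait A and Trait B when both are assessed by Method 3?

Different traits, same method: r(TA3, TB3) = 0.25.

0.25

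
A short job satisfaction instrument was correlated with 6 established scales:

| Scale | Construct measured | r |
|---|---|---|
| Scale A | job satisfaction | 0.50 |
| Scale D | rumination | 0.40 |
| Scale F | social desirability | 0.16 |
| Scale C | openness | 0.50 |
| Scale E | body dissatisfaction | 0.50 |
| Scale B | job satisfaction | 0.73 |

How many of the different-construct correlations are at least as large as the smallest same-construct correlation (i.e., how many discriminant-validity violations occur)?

2

Convergent (same construct = job satisfaction): Scale A, Scale B.
Smallest convergent = 0.50. Discriminant values: 0.40, 0.16, 0.50, 0.50; count ≥ 0.50 → 2.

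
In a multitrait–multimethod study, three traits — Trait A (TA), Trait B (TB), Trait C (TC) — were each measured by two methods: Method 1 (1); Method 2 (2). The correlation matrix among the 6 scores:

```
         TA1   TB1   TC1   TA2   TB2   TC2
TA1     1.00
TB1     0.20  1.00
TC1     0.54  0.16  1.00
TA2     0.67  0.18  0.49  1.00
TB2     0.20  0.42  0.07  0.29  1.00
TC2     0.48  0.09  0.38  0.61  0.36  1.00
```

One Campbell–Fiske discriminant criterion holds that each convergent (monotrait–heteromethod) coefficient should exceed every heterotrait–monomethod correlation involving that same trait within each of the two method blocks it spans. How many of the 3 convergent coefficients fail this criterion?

1

Convergent coefficients and their comparison sets:
TA (methods 1·2): 0.67 vs {0.20, 0.29, 0.54, 0.61} → pass.
TB (methods 1·2): 0.42 vs {0.20, 0.29, 0.16, 0.36} → pass.
TC (methods 1·2): 0.38 vs {0.54, 0.61, 0.16, 0.36} → fail.
1 of 3 fail.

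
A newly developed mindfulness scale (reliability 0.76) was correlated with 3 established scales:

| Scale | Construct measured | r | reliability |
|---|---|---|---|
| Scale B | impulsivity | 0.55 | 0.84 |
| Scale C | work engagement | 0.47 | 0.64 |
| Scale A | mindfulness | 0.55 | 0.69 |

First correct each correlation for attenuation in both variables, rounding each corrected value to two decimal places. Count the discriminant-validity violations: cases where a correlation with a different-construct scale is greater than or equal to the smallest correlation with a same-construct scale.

Disattenuated r (r / √(r_scale · r_new)):
  Scale B (disc): 0.55 / √(0.84·0.76) = 0.69
  Scale C (disc): 0.47 / √(0.64·0.76) = 0.67
  Scale A (conv): 0.55 / √(0.69·0.76) = 0.76
Smallest convergent = 0.76. Discriminant values: 0.69, 0.67; count ≥ 0.76 → 0.

0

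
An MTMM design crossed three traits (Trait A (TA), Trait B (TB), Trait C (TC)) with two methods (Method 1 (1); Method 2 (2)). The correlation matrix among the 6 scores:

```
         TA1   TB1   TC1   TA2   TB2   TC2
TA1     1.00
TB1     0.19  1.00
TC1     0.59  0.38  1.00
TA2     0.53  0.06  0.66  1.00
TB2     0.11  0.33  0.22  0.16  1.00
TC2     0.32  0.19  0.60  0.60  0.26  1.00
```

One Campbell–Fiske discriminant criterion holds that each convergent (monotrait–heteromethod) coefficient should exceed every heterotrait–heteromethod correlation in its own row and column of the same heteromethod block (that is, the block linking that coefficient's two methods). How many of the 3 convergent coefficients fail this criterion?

Each convergent coefficient versus the relevant comparison correlations:
TA (methods 1·2): 0.53 vs {0.11, 0.06, 0.32, 0.66} → fail.
TB (methods 1·2): 0.33 vs {0.06, 0.11, 0.19, 0.22} → pass.
TC (methods 1·2): 0.60 vs {0.66, 0.32, 0.22, 0.19} → fail.
2 of 3 fail.

2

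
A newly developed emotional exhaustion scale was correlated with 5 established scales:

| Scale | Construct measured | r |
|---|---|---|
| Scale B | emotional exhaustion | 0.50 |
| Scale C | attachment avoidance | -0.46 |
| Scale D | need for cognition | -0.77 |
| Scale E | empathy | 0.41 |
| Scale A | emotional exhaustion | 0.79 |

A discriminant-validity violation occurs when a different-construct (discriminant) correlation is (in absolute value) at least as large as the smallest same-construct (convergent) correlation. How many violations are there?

Convergent (same construct = emotional exhaustion): Scale B, Scale A.
Smallest convergent = 0.50. Discriminant |r|: 0.46, 0.77, 0.41; count ≥ 0.50 → 1.

1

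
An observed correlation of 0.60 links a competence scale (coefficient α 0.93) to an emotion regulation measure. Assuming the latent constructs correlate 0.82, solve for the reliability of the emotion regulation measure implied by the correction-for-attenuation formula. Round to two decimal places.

0.58

r_true = r_obs / √(r_xx · r_yy) ⇒ 0.82 = 0.60 / √(0.93 · r_yy).
√(0.93 · r_yy) = 0.60 / 0.82 = 0.7317; 0.93 · r_yy = 0.5354; r_yy = 0.5354 / 0.93 ≈ 0.58.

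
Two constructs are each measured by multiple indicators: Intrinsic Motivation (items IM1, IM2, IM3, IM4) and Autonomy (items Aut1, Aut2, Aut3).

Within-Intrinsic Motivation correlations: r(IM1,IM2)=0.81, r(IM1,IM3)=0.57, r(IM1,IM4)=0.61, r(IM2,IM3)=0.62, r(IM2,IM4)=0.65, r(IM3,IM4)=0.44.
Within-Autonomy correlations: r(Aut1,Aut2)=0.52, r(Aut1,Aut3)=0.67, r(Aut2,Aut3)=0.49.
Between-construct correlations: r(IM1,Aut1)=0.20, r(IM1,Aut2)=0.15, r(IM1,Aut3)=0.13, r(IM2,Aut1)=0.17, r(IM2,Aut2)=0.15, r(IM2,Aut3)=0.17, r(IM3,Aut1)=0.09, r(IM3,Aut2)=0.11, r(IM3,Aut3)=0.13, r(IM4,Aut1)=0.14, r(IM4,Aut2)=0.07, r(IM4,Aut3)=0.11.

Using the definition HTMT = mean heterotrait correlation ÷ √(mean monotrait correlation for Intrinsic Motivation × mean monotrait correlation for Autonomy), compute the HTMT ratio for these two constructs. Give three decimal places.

Mean heterotrait r = 1.62/12 = 0.1350.
Mean within-IM = 3.70/6 = 0.6167; mean within-Aut = 1.68/3 = 0.5600.
Geometric mean = √(0.6167 × 0.5600) = 0.5877.
HTMT = 0.1350 / 0.5877 = 0.230.

0.230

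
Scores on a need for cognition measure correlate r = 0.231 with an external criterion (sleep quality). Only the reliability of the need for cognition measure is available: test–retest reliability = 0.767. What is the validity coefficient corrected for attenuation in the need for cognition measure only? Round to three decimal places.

0.264

Single correction: r_c = r_obs / √r_xx = 0.231 / √0.767 = 0.231 / 0.8758 ≈ 0.264.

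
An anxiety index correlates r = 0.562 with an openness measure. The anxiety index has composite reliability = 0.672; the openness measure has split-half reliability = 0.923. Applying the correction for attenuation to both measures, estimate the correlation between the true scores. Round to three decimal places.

r_true = r_obs / √(r_xx · r_yy) = 0.562 / √(0.672 × 0.923) = 0.562 / √0.620256 = 0.562 / 0.7876 ≈ 0.714.

0.714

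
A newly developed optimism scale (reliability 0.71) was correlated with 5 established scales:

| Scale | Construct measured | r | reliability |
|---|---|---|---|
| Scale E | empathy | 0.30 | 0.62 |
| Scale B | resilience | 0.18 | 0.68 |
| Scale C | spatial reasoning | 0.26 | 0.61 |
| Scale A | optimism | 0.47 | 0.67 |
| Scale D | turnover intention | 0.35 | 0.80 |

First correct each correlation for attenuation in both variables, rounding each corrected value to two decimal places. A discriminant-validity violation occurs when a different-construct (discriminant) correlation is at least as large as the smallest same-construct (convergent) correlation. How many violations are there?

0

Disattenuated r (r / √(r_scale · r_new)):
  Scale E (disc): 0.30 / √(0.62·0.71) = 0.45
  Scale B (disc): 0.18 / √(0.68·0.71) = 0.26
  Scale C (disc): 0.26 / √(0.61·0.71) = 0.40
  Scale A (conv): 0.47 / √(0.67·0.71) = 0.68
  Scale D (disc): 0.35 / √(0.80·0.71) = 0.46
Smallest convergent = 0.68. Discriminant values: 0.45, 0.26, 0.40, 0.46; count ≥ 0.68 → 0.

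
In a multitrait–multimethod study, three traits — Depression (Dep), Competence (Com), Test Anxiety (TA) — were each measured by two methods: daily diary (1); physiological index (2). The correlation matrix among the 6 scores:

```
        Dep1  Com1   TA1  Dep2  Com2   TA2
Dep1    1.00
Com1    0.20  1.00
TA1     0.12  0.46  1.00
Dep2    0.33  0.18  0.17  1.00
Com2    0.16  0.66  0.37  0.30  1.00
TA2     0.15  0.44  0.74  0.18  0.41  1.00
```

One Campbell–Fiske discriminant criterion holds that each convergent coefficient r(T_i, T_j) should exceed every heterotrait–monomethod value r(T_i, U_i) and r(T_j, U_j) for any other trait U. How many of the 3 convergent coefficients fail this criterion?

Each convergent coefficient versus the relevant comparison correlations:
Dep (methods 1·2): 0.33 vs {0.20, 0.30, 0.12, 0.18} → pass.
Com (methods 1·2): 0.66 vs {0.20, 0.30, 0.46, 0.41} → pass.
TA (methods 1·2): 0.74 vs {0.12, 0.18, 0.46, 0.41} → pass.
0 of 3 fail.

0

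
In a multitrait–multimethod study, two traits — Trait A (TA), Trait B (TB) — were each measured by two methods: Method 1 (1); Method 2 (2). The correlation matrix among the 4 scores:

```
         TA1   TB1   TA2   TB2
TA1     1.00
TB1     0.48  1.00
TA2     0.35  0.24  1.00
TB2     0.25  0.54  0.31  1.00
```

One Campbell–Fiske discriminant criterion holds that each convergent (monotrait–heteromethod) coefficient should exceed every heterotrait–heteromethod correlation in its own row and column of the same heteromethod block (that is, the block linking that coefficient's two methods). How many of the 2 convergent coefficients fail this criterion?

Each convergent coefficient versus the relevant comparison correlations:
TA (methods 1·2): 0.35 vs {0.25, 0.24} → pass.
TB (methods 1·2): 0.54 vs {0.24, 0.25} → pass.
0 of 2 fail.

0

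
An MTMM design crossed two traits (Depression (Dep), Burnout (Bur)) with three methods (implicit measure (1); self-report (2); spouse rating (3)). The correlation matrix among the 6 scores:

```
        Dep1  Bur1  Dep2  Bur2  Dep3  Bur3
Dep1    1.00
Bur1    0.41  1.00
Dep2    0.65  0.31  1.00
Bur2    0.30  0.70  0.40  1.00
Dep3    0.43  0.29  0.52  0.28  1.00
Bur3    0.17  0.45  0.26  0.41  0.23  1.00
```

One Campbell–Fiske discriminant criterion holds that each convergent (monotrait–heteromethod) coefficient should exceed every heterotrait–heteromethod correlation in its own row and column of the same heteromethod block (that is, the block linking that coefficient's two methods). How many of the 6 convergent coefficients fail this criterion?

Each convergent coefficient versus the relevant comparison correlations:
Dep (methods 1·2): 0.65 vs {0.30, 0.31} → pass.
Dep (methods 1·3): 0.43 vs {0.17, 0.29} → pass.
Dep (methods 2·3): 0.52 vs {0.26, 0.28} → pass.
Bur (methods 1·2): 0.70 vs {0.31, 0.30} → pass.
Bur (methods 1·3): 0.45 vs {0.29, 0.17} → pass.
Bur (methods 2·3): 0.41 vs {0.28, 0.26} → pass.
0 of 6 fail.

0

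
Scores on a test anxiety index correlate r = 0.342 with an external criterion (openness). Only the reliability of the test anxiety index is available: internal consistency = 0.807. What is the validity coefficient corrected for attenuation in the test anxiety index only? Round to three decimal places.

Single correction: r_c = r_obs / √r_xx = 0.342 / √0.807 = 0.342 / 0.8983 ≈ 0.381.

0.381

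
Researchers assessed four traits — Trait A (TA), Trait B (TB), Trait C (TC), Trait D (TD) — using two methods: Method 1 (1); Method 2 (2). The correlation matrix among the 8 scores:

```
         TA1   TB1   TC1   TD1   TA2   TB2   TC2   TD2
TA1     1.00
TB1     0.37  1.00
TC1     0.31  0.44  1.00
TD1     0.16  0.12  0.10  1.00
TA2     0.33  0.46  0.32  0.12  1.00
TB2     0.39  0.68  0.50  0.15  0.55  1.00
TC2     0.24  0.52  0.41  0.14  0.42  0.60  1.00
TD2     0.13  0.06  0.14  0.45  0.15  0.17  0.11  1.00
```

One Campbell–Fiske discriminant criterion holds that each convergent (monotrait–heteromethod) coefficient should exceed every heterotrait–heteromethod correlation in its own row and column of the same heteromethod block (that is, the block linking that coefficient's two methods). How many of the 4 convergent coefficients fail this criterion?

2

Convergent coefficients and their comparison sets:
TA (methods 1·2): 0.33 vs {0.39, 0.46, 0.24, 0.32, 0.13, 0.12} → fail.
TB (methods 1·2): 0.68 vs {0.46, 0.39, 0.52, 0.50, 0.06, 0.15} → pass.
TC (methods 1·2): 0.41 vs {0.32, 0.24, 0.50, 0.52, 0.14, 0.14} → fail.
TD (methods 1·2): 0.45 vs {0.12, 0.13, 0.15, 0.06, 0.14, 0.14} → pass.
2 of 4 fail.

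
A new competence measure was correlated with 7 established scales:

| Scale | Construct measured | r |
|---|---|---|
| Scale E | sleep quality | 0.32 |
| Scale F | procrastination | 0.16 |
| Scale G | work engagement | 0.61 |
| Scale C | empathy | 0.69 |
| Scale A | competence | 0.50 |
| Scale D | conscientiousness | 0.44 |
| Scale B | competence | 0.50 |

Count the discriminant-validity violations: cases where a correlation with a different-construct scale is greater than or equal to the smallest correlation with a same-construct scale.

2

Convergent (same construct = competence): Scale A, Scale B.
Smallest convergent = 0.50. Discriminant values: 0.32, 0.16, 0.61, 0.69, 0.44; count ≥ 0.50 → 2.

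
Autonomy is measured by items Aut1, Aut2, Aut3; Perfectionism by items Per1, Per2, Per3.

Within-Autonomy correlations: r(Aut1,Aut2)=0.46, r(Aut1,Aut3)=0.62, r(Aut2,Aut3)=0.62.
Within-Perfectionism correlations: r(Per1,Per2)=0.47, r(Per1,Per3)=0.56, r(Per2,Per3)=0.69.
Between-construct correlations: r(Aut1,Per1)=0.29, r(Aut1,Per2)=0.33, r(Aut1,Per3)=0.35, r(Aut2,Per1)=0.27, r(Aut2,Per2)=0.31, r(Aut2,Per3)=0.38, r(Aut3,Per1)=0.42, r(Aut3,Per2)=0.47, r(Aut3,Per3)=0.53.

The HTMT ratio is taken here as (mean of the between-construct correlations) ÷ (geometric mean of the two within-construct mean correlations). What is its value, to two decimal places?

Mean between = 3.35/9 = 0.3722.
Mean within-Aut = 1.70/3 = 0.5667; mean within-Per = 1.72/3 = 0.5733.
Geometric mean = √(0.5667 × 0.5733) = 0.5700.
HTMT = 0.3722 / 0.5700 = 0.65.

0.65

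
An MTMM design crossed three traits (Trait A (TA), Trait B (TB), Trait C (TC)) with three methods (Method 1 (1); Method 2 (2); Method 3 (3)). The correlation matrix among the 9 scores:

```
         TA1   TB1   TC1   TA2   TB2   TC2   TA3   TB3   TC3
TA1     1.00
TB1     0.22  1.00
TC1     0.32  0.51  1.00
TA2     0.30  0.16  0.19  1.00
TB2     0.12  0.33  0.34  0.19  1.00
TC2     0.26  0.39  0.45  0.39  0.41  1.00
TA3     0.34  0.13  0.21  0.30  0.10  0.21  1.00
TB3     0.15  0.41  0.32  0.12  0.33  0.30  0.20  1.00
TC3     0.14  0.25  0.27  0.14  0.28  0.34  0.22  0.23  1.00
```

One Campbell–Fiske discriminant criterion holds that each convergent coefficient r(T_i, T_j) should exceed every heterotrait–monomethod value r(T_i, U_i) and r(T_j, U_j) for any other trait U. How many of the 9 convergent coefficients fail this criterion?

8

Checking each validity diagonal entry against its comparison values:
TA (methods 1·2): 0.30 vs {0.22, 0.19, 0.32, 0.39} → fail.
TA (methods 1·3): 0.34 vs {0.22, 0.20, 0.32, 0.22} → pass.
TA (methods 2·3): 0.30 vs {0.19, 0.20, 0.39, 0.22} → fail.
TB (methods 1·2): 0.33 vs {0.22, 0.19, 0.51, 0.41} → fail.
TB (methods 1·3): 0.41 vs {0.22, 0.20, 0.51, 0.23} → fail.
TB (methods 2·3): 0.33 vs {0.19, 0.20, 0.41, 0.23} → fail.
TC (methods 1·2): 0.45 vs {0.32, 0.39, 0.51, 0.41} → fail.
TC (methods 1·3): 0.27 vs {0.32, 0.22, 0.51, 0.23} → fail.
TC (methods 2·3): 0.34 vs {0.39, 0.22, 0.41, 0.23} → fail.
8 of 9 fail.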